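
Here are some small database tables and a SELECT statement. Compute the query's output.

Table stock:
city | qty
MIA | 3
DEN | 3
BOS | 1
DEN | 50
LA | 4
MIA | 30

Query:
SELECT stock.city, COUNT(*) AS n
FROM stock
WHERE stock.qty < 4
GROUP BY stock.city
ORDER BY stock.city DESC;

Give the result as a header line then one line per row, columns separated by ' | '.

== RESULT ==
stock.city | n
MIA | 1
DEN | 1
BOS | 1

Derivation:
After WHERE (3 rows):
stock.city | stock.qty
MIA | 3
DEN | 3
BOS | 1
After GROUP BY (3 rows):
stock.city | n
MIA | 1
DEN | 1
BOS | 1
After ORDER BY (3 rows):
stock.city | n
MIA | 1
DEN | 1
BOS | 1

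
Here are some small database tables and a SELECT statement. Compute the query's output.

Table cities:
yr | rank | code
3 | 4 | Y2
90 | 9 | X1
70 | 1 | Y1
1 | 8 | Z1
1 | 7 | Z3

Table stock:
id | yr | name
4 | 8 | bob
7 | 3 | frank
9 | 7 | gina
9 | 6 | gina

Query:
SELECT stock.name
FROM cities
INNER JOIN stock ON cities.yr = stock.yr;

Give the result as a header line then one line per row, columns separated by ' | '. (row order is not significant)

== RESULT ==
stock.name
frank

Derivation:
After JOIN stock (1 rows):
cities.yr | cities.rank | cities.code | stock.id | stock.yr | stock.name
3 | 4 | Y2 | 7 | 3 | frank
After SELECT (1 rows):
stock.name
frank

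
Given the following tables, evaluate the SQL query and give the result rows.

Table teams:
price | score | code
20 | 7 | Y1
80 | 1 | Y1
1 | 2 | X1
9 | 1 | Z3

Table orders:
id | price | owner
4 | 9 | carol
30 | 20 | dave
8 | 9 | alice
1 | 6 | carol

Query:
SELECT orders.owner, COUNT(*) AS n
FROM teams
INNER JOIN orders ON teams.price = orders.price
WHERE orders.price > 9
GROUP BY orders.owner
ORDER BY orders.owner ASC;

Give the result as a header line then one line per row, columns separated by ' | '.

After JOIN orders (3 rows):
teams.price | teams.score | teams.code | orders.id | orders.price | orders.owner
20 | 7 | Y1 | 30 | 20 | dave
9 | 1 | Z3 | 4 | 9 | carol
9 | 1 | Z3 | 8 | 9 | alice
After WHERE (1 rows):
teams.price | teams.score | teams.code | orders.id | orders.price | orders.owner
20 | 7 | Y1 | 30 | 20 | dave
After GROUP BY (1 rows):
orders.owner | n
dave | 1
After ORDER BY (1 rows):
orders.owner | n
dave | 1

== RESULT ==
orders.owner | n
dave | 1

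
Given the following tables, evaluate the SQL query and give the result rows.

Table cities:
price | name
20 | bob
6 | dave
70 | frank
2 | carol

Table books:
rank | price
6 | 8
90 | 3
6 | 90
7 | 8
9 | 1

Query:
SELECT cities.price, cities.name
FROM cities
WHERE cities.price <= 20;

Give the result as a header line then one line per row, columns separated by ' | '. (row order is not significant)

After WHERE (3 rows):
cities.price | cities.name
20 | bob
6 | dave
2 | carol
After SELECT (3 rows):
cities.price | cities.name
20 | bob
6 | dave
2 | carol

== RESULT ==
cities.price | cities.name
20 | bob
6 | dave
2 | carol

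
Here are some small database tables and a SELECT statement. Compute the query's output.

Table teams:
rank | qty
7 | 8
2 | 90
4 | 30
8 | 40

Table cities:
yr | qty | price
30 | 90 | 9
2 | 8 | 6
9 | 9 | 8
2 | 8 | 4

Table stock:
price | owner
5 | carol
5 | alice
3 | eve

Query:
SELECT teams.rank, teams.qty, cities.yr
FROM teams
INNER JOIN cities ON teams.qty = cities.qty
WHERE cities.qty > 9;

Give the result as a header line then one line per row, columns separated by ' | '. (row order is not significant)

After JOIN cities (3 rows):
teams.rank | teams.qty | cities.yr | cities.qty | cities.price
7 | 8 | 2 | 8 | 6
7 | 8 | 2 | 8 | 4
2 | 90 | 30 | 90 | 9
After WHERE (1 rows):
teams.rank | teams.qty | cities.yr | cities.qty | cities.price
2 | 90 | 30 | 90 | 9
After SELECT (1 rows):
teams.rank | teams.qty | cities.yr
2 | 90 | 30

== RESULT ==
teams.rank | teams.qty | cities.yr
2 | 90 | 30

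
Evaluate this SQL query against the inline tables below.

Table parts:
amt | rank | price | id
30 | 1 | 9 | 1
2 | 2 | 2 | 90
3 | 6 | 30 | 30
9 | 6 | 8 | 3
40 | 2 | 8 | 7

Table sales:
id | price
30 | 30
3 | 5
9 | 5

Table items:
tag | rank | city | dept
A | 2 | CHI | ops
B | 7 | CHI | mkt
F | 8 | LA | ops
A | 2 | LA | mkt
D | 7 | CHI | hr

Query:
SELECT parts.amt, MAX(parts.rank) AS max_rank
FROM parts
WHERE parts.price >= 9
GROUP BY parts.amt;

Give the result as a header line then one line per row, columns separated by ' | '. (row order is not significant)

== RESULT ==
parts.amt | max_rank
30 | 1
3 | 6

Derivation:
After WHERE (2 rows):
parts.amt | parts.rank | parts.price | parts.id
30 | 1 | 9 | 1
3 | 6 | 30 | 30
After GROUP BY (2 rows):
parts.amt | max_rank
30 | 1
3 | 6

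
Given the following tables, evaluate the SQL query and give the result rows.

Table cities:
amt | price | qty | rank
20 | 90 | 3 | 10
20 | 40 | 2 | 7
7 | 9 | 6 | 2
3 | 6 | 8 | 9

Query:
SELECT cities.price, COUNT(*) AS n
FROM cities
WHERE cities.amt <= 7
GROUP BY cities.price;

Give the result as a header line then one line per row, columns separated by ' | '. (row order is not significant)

== RESULT ==
cities.price | n
9 | 1
6 | 1

Derivation:
After WHERE (2 rows):
cities.amt | cities.price | cities.qty | cities.rank
7 | 9 | 6 | 2
3 | 6 | 8 | 9
After GROUP BY (2 rows):
cities.price | n
9 | 1
6 | 1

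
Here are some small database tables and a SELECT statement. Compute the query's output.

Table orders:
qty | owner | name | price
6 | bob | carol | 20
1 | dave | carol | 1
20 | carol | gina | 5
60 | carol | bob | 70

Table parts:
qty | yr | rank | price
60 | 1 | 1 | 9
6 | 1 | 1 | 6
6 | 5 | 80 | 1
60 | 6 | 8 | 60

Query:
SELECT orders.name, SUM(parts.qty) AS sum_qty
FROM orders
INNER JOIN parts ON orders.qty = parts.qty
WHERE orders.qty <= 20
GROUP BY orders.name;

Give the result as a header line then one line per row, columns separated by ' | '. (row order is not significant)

== RESULT ==
orders.name | sum_qty
carol | 12

Derivation:
After JOIN parts (4 rows):
orders.qty | orders.owner | orders.name | orders.price | parts.qty | parts.yr | parts.rank | parts.price
6 | bob | carol | 20 | 6 | 1 | 1 | 6
6 | bob | carol | 20 | 6 | 5 | 80 | 1
60 | carol | bob | 70 | 60 | 1 | 1 | 9
60 | carol | bob | 70 | 60 | 6 | 8 | 60
After WHERE (2 rows):
orders.qty | orders.owner | orders.name | orders.price | parts.qty | parts.yr | parts.rank | parts.price
6 | bob | carol | 20 | 6 | 1 | 1 | 6
6 | bob | carol | 20 | 6 | 5 | 80 | 1
After GROUP BY (1 rows):
orders.name | sum_qty
carol | 12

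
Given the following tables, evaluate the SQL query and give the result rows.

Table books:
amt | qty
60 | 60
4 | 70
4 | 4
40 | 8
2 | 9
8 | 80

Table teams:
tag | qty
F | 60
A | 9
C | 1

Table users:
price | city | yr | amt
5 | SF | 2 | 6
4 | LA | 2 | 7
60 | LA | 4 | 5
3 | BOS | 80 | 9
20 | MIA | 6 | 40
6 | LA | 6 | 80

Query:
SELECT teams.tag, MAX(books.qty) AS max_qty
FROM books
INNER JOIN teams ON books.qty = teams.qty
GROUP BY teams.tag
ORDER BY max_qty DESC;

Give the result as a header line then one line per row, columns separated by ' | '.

== RESULT ==
teams.tag | max_qty
F | 60
A | 9

Derivation:
After JOIN teams (2 rows):
books.amt | books.qty | teams.tag | teams.qty
60 | 60 | F | 60
2 | 9 | A | 9
After GROUP BY (2 rows):
teams.tag | max_qty
F | 60
A | 9
After ORDER BY (2 rows):
teams.tag | max_qty
F | 60
A | 9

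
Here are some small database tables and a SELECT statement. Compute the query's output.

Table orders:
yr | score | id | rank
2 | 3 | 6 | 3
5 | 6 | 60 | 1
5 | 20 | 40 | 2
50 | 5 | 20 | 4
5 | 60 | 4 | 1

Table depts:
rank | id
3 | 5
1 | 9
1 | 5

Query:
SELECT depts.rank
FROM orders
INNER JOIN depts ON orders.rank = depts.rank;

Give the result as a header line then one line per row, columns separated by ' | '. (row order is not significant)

After JOIN depts (5 rows):
orders.yr | orders.score | orders.id | orders.rank | depts.rank | depts.id
2 | 3 | 6 | 3 | 3 | 5
5 | 6 | 60 | 1 | 1 | 9
5 | 6 | 60 | 1 | 1 | 5
5 | 60 | 4 | 1 | 1 | 9
5 | 60 | 4 | 1 | 1 | 5
After SELECT (5 rows):
depts.rank
3
1
1
1
1

== RESULT ==
depts.rank
3
1
1
1
1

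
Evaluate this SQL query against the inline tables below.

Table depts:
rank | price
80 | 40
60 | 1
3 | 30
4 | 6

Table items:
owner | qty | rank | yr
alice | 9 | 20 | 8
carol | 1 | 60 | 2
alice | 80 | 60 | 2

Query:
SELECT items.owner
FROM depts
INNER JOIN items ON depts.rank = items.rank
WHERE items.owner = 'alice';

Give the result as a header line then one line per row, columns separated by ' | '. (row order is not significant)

After JOIN items (2 rows):
depts.rank | depts.price | items.owner | items.qty | items.rank | items.yr
60 | 1 | carol | 1 | 60 | 2
60 | 1 | alice | 80 | 60 | 2
After WHERE (1 rows):
depts.rank | depts.price | items.owner | items.qty | items.rank | items.yr
60 | 1 | alice | 80 | 60 | 2
After SELECT (1 rows):
items.owner
alice

== RESULT ==
items.owner
alice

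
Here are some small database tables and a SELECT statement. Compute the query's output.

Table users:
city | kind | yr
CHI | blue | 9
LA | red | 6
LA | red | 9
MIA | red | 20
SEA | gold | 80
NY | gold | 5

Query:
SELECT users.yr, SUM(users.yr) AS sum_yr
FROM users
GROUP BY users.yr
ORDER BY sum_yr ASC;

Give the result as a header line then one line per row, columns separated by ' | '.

== RESULT ==
users.yr | sum_yr
5 | 5
6 | 6
9 | 18
20 | 20
80 | 80

Derivation:
After GROUP BY (5 rows):
users.yr | sum_yr
9 | 18
6 | 6
20 | 20
80 | 80
5 | 5
After ORDER BY (5 rows):
users.yr | sum_yr
5 | 5
6 | 6
9 | 18
20 | 20
80 | 80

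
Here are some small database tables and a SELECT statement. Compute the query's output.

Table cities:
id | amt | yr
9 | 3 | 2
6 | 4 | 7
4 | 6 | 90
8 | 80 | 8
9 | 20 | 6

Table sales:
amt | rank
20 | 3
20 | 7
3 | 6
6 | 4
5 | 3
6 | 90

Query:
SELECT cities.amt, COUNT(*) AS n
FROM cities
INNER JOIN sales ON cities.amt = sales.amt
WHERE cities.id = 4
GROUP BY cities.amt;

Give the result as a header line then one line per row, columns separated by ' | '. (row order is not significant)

After JOIN sales (5 rows):
cities.id | cities.amt | cities.yr | sales.amt | sales.rank
9 | 3 | 2 | 3 | 6
4 | 6 | 90 | 6 | 4
4 | 6 | 90 | 6 | 90
9 | 20 | 6 | 20 | 3
9 | 20 | 6 | 20 | 7
After WHERE (2 rows):
cities.id | cities.amt | cities.yr | sales.amt | sales.rank
4 | 6 | 90 | 6 | 4
4 | 6 | 90 | 6 | 90
After GROUP BY (1 rows):
cities.amt | n
6 | 2

== RESULT ==
cities.amt | n
6 | 2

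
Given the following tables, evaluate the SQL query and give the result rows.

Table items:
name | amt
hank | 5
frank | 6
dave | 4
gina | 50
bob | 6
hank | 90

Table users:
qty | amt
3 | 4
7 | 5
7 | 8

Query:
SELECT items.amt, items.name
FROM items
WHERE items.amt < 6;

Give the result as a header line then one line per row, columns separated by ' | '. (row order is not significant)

After WHERE (2 rows):
items.name | items.amt
hank | 5
dave | 4
After SELECT (2 rows):
items.amt | items.name
5 | hank
4 | dave

== RESULT ==
items.amt | items.name
5 | hank
4 | dave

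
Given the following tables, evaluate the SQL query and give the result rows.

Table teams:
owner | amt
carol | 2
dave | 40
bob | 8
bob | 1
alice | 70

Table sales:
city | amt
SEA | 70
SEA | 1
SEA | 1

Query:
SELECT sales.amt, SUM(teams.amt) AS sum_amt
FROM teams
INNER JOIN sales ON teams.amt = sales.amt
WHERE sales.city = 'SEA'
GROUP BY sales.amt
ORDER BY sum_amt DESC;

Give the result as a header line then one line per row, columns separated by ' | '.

== RESULT ==
sales.amt | sum_amt
70 | 70
1 | 2

Derivation:
After JOIN sales (3 rows):
teams.owner | teams.amt | sales.city | sales.amt
bob | 1 | SEA | 1
bob | 1 | SEA | 1
alice | 70 | SEA | 70
After WHERE (3 rows):
teams.owner | teams.amt | sales.city | sales.amt
bob | 1 | SEA | 1
bob | 1 | SEA | 1
alice | 70 | SEA | 70
After GROUP BY (2 rows):
sales.amt | sum_amt
1 | 2
70 | 70
After ORDER BY (2 rows):
sales.amt | sum_amt
70 | 70
1 | 2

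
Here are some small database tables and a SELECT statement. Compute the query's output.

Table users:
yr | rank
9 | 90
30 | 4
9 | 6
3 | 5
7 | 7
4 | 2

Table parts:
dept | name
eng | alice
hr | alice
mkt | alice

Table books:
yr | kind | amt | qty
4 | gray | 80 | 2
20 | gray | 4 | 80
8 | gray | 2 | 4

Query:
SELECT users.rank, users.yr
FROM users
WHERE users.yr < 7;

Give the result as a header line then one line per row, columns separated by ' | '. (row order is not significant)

== RESULT ==
users.rank | users.yr
5 | 3
2 | 4

Derivation:
After WHERE (2 rows):
users.yr | users.rank
3 | 5
4 | 2
After SELECT (2 rows):
users.rank | users.yr
5 | 3
2 | 4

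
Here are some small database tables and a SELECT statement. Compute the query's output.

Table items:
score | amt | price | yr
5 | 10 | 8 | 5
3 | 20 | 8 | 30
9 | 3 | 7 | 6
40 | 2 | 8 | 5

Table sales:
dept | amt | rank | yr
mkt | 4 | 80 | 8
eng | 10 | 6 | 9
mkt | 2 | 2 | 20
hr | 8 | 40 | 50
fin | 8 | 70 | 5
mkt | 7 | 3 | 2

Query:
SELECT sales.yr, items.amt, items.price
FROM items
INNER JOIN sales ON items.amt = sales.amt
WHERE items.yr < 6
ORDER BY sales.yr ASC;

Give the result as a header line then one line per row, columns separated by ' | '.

== RESULT ==
sales.yr | items.amt | items.price
9 | 10 | 8
20 | 2 | 8

Derivation:
After JOIN sales (2 rows):
items.score | items.amt | items.price | items.yr | sales.dept | sales.amt | sales.rank | sales.yr
5 | 10 | 8 | 5 | eng | 10 | 6 | 9
40 | 2 | 8 | 5 | mkt | 2 | 2 | 20
After WHERE (2 rows):
items.score | items.amt | items.price | items.yr | sales.dept | sales.amt | sales.rank | sales.yr
5 | 10 | 8 | 5 | eng | 10 | 6 | 9
40 | 2 | 8 | 5 | mkt | 2 | 2 | 20
After SELECT (2 rows):
sales.yr | items.amt | items.price
9 | 10 | 8
20 | 2 | 8
After ORDER BY (2 rows):
sales.yr | items.amt | items.price
9 | 10 | 8
20 | 2 | 8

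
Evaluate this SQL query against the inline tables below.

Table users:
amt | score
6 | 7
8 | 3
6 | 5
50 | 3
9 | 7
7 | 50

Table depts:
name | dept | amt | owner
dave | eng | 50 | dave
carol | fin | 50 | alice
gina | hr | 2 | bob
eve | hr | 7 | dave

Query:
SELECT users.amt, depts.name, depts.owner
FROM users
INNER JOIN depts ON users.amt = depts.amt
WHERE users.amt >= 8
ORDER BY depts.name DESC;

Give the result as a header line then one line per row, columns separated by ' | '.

== RESULT ==
users.amt | depts.name | depts.owner
50 | dave | dave
50 | carol | alice

Derivation:
After JOIN depts (3 rows):
users.amt | users.score | depts.name | depts.dept | depts.amt | depts.owner
50 | 3 | dave | eng | 50 | dave
50 | 3 | carol | fin | 50 | alice
7 | 50 | eve | hr | 7 | dave
After WHERE (2 rows):
users.amt | users.score | depts.name | depts.dept | depts.amt | depts.owner
50 | 3 | dave | eng | 50 | dave
50 | 3 | carol | fin | 50 | alice
After SELECT (2 rows):
users.amt | depts.name | depts.owner
50 | dave | dave
50 | carol | alice
After ORDER BY (2 rows):
users.amt | depts.name | depts.owner
50 | dave | dave
50 | carol | alice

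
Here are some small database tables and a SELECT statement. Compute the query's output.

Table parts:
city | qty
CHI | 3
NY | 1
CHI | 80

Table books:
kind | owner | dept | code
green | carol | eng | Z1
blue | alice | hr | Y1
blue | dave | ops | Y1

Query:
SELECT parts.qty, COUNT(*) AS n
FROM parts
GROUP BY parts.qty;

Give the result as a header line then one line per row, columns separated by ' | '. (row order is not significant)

After GROUP BY (3 rows):
parts.qty | n
3 | 1
1 | 1
80 | 1

== RESULT ==
parts.qty | n
3 | 1
1 | 1
80 | 1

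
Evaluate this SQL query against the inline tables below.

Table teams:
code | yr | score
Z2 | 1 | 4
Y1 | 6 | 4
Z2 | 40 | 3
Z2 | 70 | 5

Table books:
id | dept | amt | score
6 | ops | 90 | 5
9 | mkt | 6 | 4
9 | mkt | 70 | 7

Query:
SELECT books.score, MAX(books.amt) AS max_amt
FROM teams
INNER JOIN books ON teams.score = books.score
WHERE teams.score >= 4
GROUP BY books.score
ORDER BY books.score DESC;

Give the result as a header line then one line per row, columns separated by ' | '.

After JOIN books (3 rows):
teams.code | teams.yr | teams.score | books.id | books.dept | books.amt | books.score
Z2 | 1 | 4 | 9 | mkt | 6 | 4
Y1 | 6 | 4 | 9 | mkt | 6 | 4
Z2 | 70 | 5 | 6 | ops | 90 | 5
After WHERE (3 rows):
teams.code | teams.yr | teams.score | books.id | books.dept | books.amt | books.score
Z2 | 1 | 4 | 9 | mkt | 6 | 4
Y1 | 6 | 4 | 9 | mkt | 6 | 4
Z2 | 70 | 5 | 6 | ops | 90 | 5
After GROUP BY (2 rows):
books.score | max_amt
4 | 6
5 | 90
After ORDER BY (2 rows):
books.score | max_amt
5 | 90
4 | 6

== RESULT ==
books.score | max_amt
5 | 90
4 | 6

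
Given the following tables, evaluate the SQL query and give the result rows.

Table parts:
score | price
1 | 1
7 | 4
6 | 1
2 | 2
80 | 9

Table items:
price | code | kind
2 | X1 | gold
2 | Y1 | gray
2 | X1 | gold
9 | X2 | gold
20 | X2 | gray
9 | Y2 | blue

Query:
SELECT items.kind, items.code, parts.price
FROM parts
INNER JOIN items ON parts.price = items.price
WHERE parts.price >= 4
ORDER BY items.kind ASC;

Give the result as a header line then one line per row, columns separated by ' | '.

After JOIN items (5 rows):
parts.score | parts.price | items.price | items.code | items.kind
2 | 2 | 2 | X1 | gold
2 | 2 | 2 | Y1 | gray
2 | 2 | 2 | X1 | gold
80 | 9 | 9 | X2 | gold
80 | 9 | 9 | Y2 | blue
After WHERE (2 rows):
parts.score | parts.price | items.price | items.code | items.kind
80 | 9 | 9 | X2 | gold
80 | 9 | 9 | Y2 | blue
After SELECT (2 rows):
items.kind | items.code | parts.price
gold | X2 | 9
blue | Y2 | 9
After ORDER BY (2 rows):
items.kind | items.code | parts.price
blue | Y2 | 9
gold | X2 | 9

== RESULT ==
items.kind | items.code | parts.price
blue | Y2 | 9
gold | X2 | 9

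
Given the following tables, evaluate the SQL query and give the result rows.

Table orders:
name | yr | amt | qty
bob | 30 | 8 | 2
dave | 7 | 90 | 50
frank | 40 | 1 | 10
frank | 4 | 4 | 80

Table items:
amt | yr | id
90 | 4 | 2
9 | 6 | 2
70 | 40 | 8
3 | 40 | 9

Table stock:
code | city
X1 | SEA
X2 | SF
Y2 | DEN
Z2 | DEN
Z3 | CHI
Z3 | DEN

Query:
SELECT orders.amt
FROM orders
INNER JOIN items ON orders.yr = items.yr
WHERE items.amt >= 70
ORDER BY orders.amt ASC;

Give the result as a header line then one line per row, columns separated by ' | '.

== RESULT ==
orders.amt
1
4

Derivation:
After JOIN items (3 rows):
orders.name | orders.yr | orders.amt | orders.qty | items.amt | items.yr | items.id
frank | 40 | 1 | 10 | 70 | 40 | 8
frank | 40 | 1 | 10 | 3 | 40 | 9
frank | 4 | 4 | 80 | 90 | 4 | 2
After WHERE (2 rows):
orders.name | orders.yr | orders.amt | orders.qty | items.amt | items.yr | items.id
frank | 40 | 1 | 10 | 70 | 40 | 8
frank | 4 | 4 | 80 | 90 | 4 | 2
After SELECT (2 rows):
orders.amt
1
4
After ORDER BY (2 rows):
orders.amt
1
4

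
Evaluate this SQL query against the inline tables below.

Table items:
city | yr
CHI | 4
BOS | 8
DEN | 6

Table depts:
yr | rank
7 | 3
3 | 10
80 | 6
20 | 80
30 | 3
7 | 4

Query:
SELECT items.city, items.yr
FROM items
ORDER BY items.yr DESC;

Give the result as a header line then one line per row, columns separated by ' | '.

== RESULT ==
items.city | items.yr
BOS | 8
DEN | 6
CHI | 4

Derivation:
After SELECT (3 rows):
items.city | items.yr
CHI | 4
BOS | 8
DEN | 6
After ORDER BY (3 rows):
items.city | items.yr
BOS | 8
DEN | 6
CHI | 4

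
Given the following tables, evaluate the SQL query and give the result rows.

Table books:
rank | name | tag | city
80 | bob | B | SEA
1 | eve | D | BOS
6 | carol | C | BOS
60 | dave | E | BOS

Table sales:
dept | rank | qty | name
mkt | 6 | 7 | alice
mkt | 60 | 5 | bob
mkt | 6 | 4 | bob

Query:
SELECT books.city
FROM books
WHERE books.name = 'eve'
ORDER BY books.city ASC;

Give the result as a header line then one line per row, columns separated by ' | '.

== RESULT ==
books.city
BOS

Derivation:
After WHERE (1 rows):
books.rank | books.name | books.tag | books.city
1 | eve | D | BOS
After SELECT (1 rows):
books.city
BOS
After ORDER BY (1 rows):
books.city
BOS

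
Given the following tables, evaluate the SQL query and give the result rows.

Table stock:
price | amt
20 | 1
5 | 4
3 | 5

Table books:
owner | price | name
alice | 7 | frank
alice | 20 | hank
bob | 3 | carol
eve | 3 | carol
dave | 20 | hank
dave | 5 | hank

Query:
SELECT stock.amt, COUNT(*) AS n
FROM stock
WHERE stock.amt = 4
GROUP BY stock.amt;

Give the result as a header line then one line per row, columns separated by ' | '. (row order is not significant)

After WHERE (1 rows):
stock.price | stock.amt
5 | 4
After GROUP BY (1 rows):
stock.amt | n
4 | 1

== RESULT ==
stock.amt | n
4 | 1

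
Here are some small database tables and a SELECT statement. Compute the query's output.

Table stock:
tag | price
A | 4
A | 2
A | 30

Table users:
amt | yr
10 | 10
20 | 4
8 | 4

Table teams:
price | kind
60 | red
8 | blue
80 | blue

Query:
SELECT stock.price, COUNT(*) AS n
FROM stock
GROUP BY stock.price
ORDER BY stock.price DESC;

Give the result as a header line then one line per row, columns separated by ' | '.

After GROUP BY (3 rows):
stock.price | n
4 | 1
2 | 1
30 | 1
After ORDER BY (3 rows):
stock.price | n
30 | 1
4 | 1
2 | 1

== RESULT ==
stock.price | n
30 | 1
4 | 1
2 | 1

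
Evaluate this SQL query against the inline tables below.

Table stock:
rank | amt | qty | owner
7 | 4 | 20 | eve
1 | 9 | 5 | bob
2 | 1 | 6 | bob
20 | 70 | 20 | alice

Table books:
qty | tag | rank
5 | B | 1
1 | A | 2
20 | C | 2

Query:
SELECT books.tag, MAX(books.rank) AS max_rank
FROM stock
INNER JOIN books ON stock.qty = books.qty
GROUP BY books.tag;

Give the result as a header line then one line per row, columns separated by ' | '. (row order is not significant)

After JOIN books (3 rows):
stock.rank | stock.amt | stock.qty | stock.owner | books.qty | books.tag | books.rank
7 | 4 | 20 | eve | 20 | C | 2
1 | 9 | 5 | bob | 5 | B | 1
20 | 70 | 20 | alice | 20 | C | 2
After GROUP BY (2 rows):
books.tag | max_rank
C | 2
B | 1

== RESULT ==
books.tag | max_rank
C | 2
B | 1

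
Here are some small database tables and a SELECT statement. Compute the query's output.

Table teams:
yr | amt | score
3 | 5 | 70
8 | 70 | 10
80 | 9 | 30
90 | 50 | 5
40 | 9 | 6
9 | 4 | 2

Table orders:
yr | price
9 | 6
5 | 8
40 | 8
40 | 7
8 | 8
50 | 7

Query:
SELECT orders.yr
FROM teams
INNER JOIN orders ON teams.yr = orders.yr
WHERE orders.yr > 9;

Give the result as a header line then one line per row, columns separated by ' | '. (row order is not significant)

After JOIN orders (4 rows):
teams.yr | teams.amt | teams.score | orders.yr | orders.price
8 | 70 | 10 | 8 | 8
40 | 9 | 6 | 40 | 8
40 | 9 | 6 | 40 | 7
9 | 4 | 2 | 9 | 6
After WHERE (2 rows):
teams.yr | teams.amt | teams.score | orders.yr | orders.price
40 | 9 | 6 | 40 | 8
40 | 9 | 6 | 40 | 7
After SELECT (2 rows):
orders.yr
40
40

== RESULT ==
orders.yr
40
40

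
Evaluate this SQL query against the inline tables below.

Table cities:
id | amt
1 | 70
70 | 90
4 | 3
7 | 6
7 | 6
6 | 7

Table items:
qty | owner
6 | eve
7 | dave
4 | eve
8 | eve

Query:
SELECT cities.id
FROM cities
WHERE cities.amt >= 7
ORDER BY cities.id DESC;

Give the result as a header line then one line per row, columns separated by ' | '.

== RESULT ==
cities.id
70
6
1

Derivation:
After WHERE (3 rows):
cities.id | cities.amt
1 | 70
70 | 90
6 | 7
After SELECT (3 rows):
cities.id
1
70
6
After ORDER BY (3 rows):
cities.id
70
6
1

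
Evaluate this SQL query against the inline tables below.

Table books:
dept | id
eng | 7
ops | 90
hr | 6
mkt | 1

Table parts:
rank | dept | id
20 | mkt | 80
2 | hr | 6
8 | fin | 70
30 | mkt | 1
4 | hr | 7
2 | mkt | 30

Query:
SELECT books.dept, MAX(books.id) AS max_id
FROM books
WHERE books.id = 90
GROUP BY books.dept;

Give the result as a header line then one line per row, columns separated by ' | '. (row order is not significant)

== RESULT ==
books.dept | max_id
ops | 90

Derivation:
After WHERE (1 rows):
books.dept | books.id
ops | 90
After GROUP BY (1 rows):
books.dept | max_id
ops | 90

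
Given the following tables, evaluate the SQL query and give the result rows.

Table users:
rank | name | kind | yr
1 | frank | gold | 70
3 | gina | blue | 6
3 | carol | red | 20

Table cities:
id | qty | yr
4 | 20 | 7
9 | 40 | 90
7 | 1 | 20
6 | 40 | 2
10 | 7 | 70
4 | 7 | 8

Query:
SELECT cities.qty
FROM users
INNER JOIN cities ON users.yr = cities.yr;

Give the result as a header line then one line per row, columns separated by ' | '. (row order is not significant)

After JOIN cities (2 rows):
users.rank | users.name | users.kind | users.yr | cities.id | cities.qty | cities.yr
1 | frank | gold | 70 | 10 | 7 | 70
3 | carol | red | 20 | 7 | 1 | 20
After SELECT (2 rows):
cities.qty
7
1

== RESULT ==
cities.qty
7
1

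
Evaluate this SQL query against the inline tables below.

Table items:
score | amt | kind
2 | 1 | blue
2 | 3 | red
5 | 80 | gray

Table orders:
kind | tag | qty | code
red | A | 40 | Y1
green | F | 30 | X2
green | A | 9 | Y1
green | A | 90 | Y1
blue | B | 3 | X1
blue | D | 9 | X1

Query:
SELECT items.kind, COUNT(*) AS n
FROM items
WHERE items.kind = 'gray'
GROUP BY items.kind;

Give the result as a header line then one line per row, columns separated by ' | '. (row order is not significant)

== RESULT ==
items.kind | n
gray | 1

Derivation:
After WHERE (1 rows):
items.score | items.amt | items.kind
5 | 80 | gray
After GROUP BY (1 rows):
items.kind | n
gray | 1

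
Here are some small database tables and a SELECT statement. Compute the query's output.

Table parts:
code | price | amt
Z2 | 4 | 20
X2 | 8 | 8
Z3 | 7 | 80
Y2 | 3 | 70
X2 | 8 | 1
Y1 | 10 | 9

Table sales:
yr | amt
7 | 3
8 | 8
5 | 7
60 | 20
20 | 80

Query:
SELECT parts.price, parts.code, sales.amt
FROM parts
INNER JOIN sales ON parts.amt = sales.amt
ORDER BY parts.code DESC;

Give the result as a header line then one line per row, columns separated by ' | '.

== RESULT ==
parts.price | parts.code | sales.amt
7 | Z3 | 80
4 | Z2 | 20
8 | X2 | 8

Derivation:
After JOIN sales (3 rows):
parts.code | parts.price | parts.amt | sales.yr | sales.amt
Z2 | 4 | 20 | 60 | 20
X2 | 8 | 8 | 8 | 8
Z3 | 7 | 80 | 20 | 80
After SELECT (3 rows):
parts.price | parts.code | sales.amt
4 | Z2 | 20
8 | X2 | 8
7 | Z3 | 80
After ORDER BY (3 rows):
parts.price | parts.code | sales.amt
7 | Z3 | 80
4 | Z2 | 20
8 | X2 | 8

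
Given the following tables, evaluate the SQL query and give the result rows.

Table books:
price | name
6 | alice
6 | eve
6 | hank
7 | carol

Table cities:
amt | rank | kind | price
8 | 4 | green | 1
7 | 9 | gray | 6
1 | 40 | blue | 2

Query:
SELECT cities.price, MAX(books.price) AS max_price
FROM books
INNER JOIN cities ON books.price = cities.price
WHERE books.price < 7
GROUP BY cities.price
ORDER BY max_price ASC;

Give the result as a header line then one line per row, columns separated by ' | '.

== RESULT ==
cities.price | max_price
6 | 6

Derivation:
After JOIN cities (3 rows):
books.price | books.name | cities.amt | cities.rank | cities.kind | cities.price
6 | alice | 7 | 9 | gray | 6
6 | eve | 7 | 9 | gray | 6
6 | hank | 7 | 9 | gray | 6
After WHERE (3 rows):
books.price | books.name | cities.amt | cities.rank | cities.kind | cities.price
6 | alice | 7 | 9 | gray | 6
6 | eve | 7 | 9 | gray | 6
6 | hank | 7 | 9 | gray | 6
After GROUP BY (1 rows):
cities.price | max_price
6 | 6
After ORDER BY (1 rows):
cities.price | max_price
6 | 6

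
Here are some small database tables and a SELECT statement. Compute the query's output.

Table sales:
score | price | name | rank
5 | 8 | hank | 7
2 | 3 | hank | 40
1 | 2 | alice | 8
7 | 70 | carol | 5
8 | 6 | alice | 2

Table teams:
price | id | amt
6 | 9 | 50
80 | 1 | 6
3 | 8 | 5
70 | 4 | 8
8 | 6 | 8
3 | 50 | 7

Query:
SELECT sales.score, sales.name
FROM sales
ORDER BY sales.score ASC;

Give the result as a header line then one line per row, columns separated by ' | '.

After SELECT (5 rows):
sales.score | sales.name
5 | hank
2 | hank
1 | alice
7 | carol
8 | alice
After ORDER BY (5 rows):
sales.score | sales.name
1 | alice
2 | hank
5 | hank
7 | carol
8 | alice

== RESULT ==
sales.score | sales.name
1 | alice
2 | hank
5 | hank
7 | carol
8 | alice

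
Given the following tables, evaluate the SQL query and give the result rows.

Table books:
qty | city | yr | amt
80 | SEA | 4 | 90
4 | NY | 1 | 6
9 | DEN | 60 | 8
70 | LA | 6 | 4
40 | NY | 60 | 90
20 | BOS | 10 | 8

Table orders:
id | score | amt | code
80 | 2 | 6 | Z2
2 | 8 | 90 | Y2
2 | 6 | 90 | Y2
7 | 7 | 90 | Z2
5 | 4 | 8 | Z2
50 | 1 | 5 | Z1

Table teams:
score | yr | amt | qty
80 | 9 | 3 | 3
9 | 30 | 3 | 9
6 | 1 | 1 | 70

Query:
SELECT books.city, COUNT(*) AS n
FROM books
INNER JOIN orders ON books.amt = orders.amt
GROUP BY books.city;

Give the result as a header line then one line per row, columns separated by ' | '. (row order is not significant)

After JOIN orders (9 rows):
books.qty | books.city | books.yr | books.amt | orders.id | orders.score | orders.amt | orders.code
80 | SEA | 4 | 90 | 2 | 8 | 90 | Y2
80 | SEA | 4 | 90 | 2 | 6 | 90 | Y2
80 | SEA | 4 | 90 | 7 | 7 | 90 | Z2
4 | NY | 1 | 6 | 80 | 2 | 6 | Z2
9 | DEN | 60 | 8 | 5 | 4 | 8 | Z2
40 | NY | 60 | 90 | 2 | 8 | 90 | Y2
40 | NY | 60 | 90 | 2 | 6 | 90 | Y2
40 | NY | 60 | 90 | 7 | 7 | 90 | Z2
20 | BOS | 10 | 8 | 5 | 4 | 8 | Z2
After GROUP BY (4 rows):
books.city | n
SEA | 3
NY | 4
DEN | 1
BOS | 1

== RESULT ==
books.city | n
SEA | 3
NY | 4
DEN | 1
BOS | 1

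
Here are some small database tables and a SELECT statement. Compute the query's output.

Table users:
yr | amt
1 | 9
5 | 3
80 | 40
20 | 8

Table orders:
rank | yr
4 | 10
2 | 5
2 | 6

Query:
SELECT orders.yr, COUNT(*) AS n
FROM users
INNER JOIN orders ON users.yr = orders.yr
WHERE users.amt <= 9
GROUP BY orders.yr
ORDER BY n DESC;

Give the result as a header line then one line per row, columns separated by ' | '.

After JOIN orders (1 rows):
users.yr | users.amt | orders.rank | orders.yr
5 | 3 | 2 | 5
After WHERE (1 rows):
users.yr | users.amt | orders.rank | orders.yr
5 | 3 | 2 | 5
After GROUP BY (1 rows):
orders.yr | n
5 | 1
After ORDER BY (1 rows):
orders.yr | n
5 | 1

== RESULT ==
orders.yr | n
5 | 1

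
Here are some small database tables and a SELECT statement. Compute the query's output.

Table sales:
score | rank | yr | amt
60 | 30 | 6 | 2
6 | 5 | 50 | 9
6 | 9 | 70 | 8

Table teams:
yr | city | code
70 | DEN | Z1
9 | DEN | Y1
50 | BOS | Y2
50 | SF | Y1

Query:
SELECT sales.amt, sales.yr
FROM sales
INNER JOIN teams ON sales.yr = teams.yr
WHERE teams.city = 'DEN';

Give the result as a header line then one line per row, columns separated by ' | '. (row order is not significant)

== RESULT ==
sales.amt | sales.yr
8 | 70

Derivation:
After JOIN teams (3 rows):
sales.score | sales.rank | sales.yr | sales.amt | teams.yr | teams.city | teams.code
6 | 5 | 50 | 9 | 50 | BOS | Y2
6 | 5 | 50 | 9 | 50 | SF | Y1
6 | 9 | 70 | 8 | 70 | DEN | Z1
After WHERE (1 rows):
sales.score | sales.rank | sales.yr | sales.amt | teams.yr | teams.city | teams.code
6 | 9 | 70 | 8 | 70 | DEN | Z1
After SELECT (1 rows):
sales.amt | sales.yr
8 | 70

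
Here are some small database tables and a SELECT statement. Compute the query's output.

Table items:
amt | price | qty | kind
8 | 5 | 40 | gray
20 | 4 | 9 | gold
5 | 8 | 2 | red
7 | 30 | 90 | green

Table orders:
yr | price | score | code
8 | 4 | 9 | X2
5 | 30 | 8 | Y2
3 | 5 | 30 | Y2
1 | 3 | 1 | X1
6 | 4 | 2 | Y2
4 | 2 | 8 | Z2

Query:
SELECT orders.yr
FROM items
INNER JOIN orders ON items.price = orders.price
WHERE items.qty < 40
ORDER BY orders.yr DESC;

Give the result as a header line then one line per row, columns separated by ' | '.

After JOIN orders (4 rows):
items.amt | items.price | items.qty | items.kind | orders.yr | orders.price | orders.score | orders.code
8 | 5 | 40 | gray | 3 | 5 | 30 | Y2
20 | 4 | 9 | gold | 8 | 4 | 9 | X2
20 | 4 | 9 | gold | 6 | 4 | 2 | Y2
7 | 30 | 90 | green | 5 | 30 | 8 | Y2
After WHERE (2 rows):
items.amt | items.price | items.qty | items.kind | orders.yr | orders.price | orders.score | orders.code
20 | 4 | 9 | gold | 8 | 4 | 9 | X2
20 | 4 | 9 | gold | 6 | 4 | 2 | Y2
After SELECT (2 rows):
orders.yr
8
6
After ORDER BY (2 rows):
orders.yr
8
6

== RESULT ==
orders.yr
8
6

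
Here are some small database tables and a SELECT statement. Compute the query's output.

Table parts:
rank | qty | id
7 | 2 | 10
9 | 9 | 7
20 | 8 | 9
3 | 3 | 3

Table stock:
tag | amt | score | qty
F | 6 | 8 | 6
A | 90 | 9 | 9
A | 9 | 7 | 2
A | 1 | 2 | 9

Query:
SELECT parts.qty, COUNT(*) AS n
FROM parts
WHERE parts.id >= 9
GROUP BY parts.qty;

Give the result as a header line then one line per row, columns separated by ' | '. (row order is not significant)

After WHERE (2 rows):
parts.rank | parts.qty | parts.id
7 | 2 | 10
20 | 8 | 9
After GROUP BY (2 rows):
parts.qty | n
2 | 1
8 | 1

== RESULT ==
parts.qty | n
2 | 1
8 | 1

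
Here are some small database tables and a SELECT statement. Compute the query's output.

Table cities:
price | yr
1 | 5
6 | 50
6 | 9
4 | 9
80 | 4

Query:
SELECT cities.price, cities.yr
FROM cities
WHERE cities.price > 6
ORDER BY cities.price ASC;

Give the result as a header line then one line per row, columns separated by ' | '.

After WHERE (1 rows):
cities.price | cities.yr
80 | 4
After SELECT (1 rows):
cities.price | cities.yr
80 | 4
After ORDER BY (1 rows):
cities.price | cities.yr
80 | 4

== RESULT ==
cities.price | cities.yr
80 | 4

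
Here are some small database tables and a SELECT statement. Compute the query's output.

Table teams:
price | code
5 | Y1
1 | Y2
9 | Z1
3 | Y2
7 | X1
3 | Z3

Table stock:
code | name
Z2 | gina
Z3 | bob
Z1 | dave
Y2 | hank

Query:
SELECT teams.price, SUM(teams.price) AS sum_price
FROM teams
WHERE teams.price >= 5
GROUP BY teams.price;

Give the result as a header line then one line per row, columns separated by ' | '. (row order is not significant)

== RESULT ==
teams.price | sum_price
5 | 5
9 | 9
7 | 7

Derivation:
After WHERE (3 rows):
teams.price | teams.code
5 | Y1
9 | Z1
7 | X1
After GROUP BY (3 rows):
teams.price | sum_price
5 | 5
9 | 9
7 | 7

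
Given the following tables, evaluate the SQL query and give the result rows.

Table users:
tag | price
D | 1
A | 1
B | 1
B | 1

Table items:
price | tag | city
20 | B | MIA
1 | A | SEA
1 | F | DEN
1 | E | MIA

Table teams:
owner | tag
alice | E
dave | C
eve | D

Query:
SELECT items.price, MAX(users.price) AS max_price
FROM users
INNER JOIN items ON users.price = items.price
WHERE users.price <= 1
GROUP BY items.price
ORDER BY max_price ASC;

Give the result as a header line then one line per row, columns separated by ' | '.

== RESULT ==
items.price | max_price
1 | 1

Derivation:
After JOIN items (12 rows):
users.tag | users.price | items.price | items.tag | items.city
D | 1 | 1 | A | SEA
D | 1 | 1 | F | DEN
D | 1 | 1 | E | MIA
A | 1 | 1 | A | SEA
A | 1 | 1 | F | DEN
A | 1 | 1 | E | MIA
B | 1 | 1 | A | SEA
B | 1 | 1 | F | DEN
B | 1 | 1 | E | MIA
B | 1 | 1 | A | SEA
B | 1 | 1 | F | DEN
B | 1 | 1 | E | MIA
After WHERE (12 rows):
users.tag | users.price | items.price | items.tag | items.city
D | 1 | 1 | A | SEA
D | 1 | 1 | F | DEN
D | 1 | 1 | E | MIA
A | 1 | 1 | A | SEA
A | 1 | 1 | F | DEN
A | 1 | 1 | E | MIA
B | 1 | 1 | A | SEA
B | 1 | 1 | F | DEN
B | 1 | 1 | E | MIA
B | 1 | 1 | A | SEA
B | 1 | 1 | F | DEN
B | 1 | 1 | E | MIA
After GROUP BY (1 rows):
items.price | max_price
1 | 1
After ORDER BY (1 rows):
items.price | max_price
1 | 1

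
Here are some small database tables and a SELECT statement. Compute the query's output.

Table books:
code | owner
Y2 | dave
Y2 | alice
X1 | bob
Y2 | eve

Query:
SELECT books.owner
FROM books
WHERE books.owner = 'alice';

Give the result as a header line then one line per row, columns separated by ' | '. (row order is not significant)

== RESULT ==
books.owner
alice

Derivation:
After WHERE (1 rows):
books.code | books.owner
Y2 | alice
After SELECT (1 rows):
books.owner
alice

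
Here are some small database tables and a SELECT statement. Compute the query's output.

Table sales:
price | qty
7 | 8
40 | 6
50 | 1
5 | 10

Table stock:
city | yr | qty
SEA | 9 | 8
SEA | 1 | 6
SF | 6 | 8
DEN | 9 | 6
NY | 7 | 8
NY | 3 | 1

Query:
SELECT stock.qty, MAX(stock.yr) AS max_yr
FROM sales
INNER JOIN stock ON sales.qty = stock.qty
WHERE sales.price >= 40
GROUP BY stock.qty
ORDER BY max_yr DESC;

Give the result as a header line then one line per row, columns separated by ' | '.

After JOIN stock (6 rows):
sales.price | sales.qty | stock.city | stock.yr | stock.qty
7 | 8 | SEA | 9 | 8
7 | 8 | SF | 6 | 8
7 | 8 | NY | 7 | 8
40 | 6 | SEA | 1 | 6
40 | 6 | DEN | 9 | 6
50 | 1 | NY | 3 | 1
After WHERE (3 rows):
sales.price | sales.qty | stock.city | stock.yr | stock.qty
40 | 6 | SEA | 1 | 6
40 | 6 | DEN | 9 | 6
50 | 1 | NY | 3 | 1
After GROUP BY (2 rows):
stock.qty | max_yr
6 | 9
1 | 3
After ORDER BY (2 rows):
stock.qty | max_yr
6 | 9
1 | 3

== RESULT ==
stock.qty | max_yr
6 | 9
1 | 3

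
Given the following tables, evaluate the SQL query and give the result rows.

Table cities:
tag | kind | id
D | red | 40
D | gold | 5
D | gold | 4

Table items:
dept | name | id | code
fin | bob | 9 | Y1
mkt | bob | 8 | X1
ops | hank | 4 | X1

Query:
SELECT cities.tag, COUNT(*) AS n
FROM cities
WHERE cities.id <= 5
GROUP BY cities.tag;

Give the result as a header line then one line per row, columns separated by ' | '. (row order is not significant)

== RESULT ==
cities.tag | n
D | 2

Derivation:
After WHERE (2 rows):
cities.tag | cities.kind | cities.id
D | gold | 5
D | gold | 4
After GROUP BY (1 rows):
cities.tag | n
D | 2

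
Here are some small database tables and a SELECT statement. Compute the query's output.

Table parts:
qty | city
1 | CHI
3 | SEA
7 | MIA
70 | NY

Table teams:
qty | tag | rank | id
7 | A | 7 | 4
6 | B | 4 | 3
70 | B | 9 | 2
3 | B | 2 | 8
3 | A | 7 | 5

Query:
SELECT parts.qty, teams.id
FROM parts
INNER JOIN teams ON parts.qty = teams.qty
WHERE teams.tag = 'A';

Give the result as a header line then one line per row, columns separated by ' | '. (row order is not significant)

== RESULT ==
parts.qty | teams.id
3 | 5
7 | 4

Derivation:
After JOIN teams (4 rows):
parts.qty | parts.city | teams.qty | teams.tag | teams.rank | teams.id
3 | SEA | 3 | B | 2 | 8
3 | SEA | 3 | A | 7 | 5
7 | MIA | 7 | A | 7 | 4
70 | NY | 70 | B | 9 | 2
After WHERE (2 rows):
parts.qty | parts.city | teams.qty | teams.tag | teams.rank | teams.id
3 | SEA | 3 | A | 7 | 5
7 | MIA | 7 | A | 7 | 4
After SELECT (2 rows):
parts.qty | teams.id
3 | 5
7 | 4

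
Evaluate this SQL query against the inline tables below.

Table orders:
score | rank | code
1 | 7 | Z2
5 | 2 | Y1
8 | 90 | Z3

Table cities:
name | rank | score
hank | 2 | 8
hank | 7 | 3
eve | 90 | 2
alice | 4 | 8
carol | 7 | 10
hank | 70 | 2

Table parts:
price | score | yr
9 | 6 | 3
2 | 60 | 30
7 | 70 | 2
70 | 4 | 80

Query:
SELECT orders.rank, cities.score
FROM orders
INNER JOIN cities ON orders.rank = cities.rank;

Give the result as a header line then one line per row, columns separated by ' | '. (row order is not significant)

== RESULT ==
orders.rank | cities.score
7 | 3
7 | 10
2 | 8
90 | 2

Derivation:
After JOIN cities (4 rows):
orders.score | orders.rank | orders.code | cities.name | cities.rank | cities.score
1 | 7 | Z2 | hank | 7 | 3
1 | 7 | Z2 | carol | 7 | 10
5 | 2 | Y1 | hank | 2 | 8
8 | 90 | Z3 | eve | 90 | 2
After SELECT (4 rows):
orders.rank | cities.score
7 | 3
7 | 10
2 | 8
90 | 2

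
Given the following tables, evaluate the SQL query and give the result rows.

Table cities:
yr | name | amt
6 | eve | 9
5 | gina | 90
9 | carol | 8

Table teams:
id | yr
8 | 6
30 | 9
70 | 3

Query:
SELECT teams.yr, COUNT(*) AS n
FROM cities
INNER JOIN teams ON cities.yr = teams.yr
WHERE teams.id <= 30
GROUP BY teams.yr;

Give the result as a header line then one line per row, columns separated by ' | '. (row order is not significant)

After JOIN teams (2 rows):
cities.yr | cities.name | cities.amt | teams.id | teams.yr
6 | eve | 9 | 8 | 6
9 | carol | 8 | 30 | 9
After WHERE (2 rows):
cities.yr | cities.name | cities.amt | teams.id | teams.yr
6 | eve | 9 | 8 | 6
9 | carol | 8 | 30 | 9
After GROUP BY (2 rows):
teams.yr | n
6 | 1
9 | 1

== RESULT ==
teams.yr | n
6 | 1
9 | 1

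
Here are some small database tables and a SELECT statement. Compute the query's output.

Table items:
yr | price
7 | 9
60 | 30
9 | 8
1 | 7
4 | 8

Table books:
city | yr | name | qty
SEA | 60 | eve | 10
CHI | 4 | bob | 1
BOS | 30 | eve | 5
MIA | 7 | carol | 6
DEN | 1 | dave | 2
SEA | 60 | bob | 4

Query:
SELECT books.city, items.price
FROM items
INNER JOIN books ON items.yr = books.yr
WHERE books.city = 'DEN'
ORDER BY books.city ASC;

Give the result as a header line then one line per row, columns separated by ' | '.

== RESULT ==
books.city | items.price
DEN | 7

Derivation:
After JOIN books (5 rows):
items.yr | items.price | books.city | books.yr | books.name | books.qty
7 | 9 | MIA | 7 | carol | 6
60 | 30 | SEA | 60 | eve | 10
60 | 30 | SEA | 60 | bob | 4
1 | 7 | DEN | 1 | dave | 2
4 | 8 | CHI | 4 | bob | 1
After WHERE (1 rows):
items.yr | items.price | books.city | books.yr | books.name | books.qty
1 | 7 | DEN | 1 | dave | 2
After SELECT (1 rows):
books.city | items.price
DEN | 7
After ORDER BY (1 rows):
books.city | items.price
DEN | 7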